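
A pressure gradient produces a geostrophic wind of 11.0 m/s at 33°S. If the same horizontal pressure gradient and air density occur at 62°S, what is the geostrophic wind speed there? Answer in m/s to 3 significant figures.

With the same pressure gradient and density, V_g ∝ 1/f ∝ 1/sin φ.
V₂ = V₁ · sin φ₁ / sin φ₂ = 11.0 × sin 33° / sin 62°
V₂ = 11.0 × 0.5446/0.8829 = 6.79 m/s

6.79 m/s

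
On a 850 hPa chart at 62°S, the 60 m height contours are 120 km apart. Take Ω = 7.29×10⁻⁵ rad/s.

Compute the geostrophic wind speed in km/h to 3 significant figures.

Coriolis parameter at 62°S:
f = 2Ω sin φ = 2 × 7.29×10⁻⁵ × sin 62° = 1.29×10⁻⁴ s⁻¹
Height gradient: |∂Z/∂n| = 60 m / 120000 m = 5.00×10⁻⁴
On a pressure surface, geostrophic balance gives V_g = (g/f)|∂Z/∂n|:
V_g = 9.81 × 5.00×10⁻⁴ / 1.29×10⁻⁴ = 38.1 m/s
Converting: 38.1 m/s × 3.6 = 137 km/h

137 km/h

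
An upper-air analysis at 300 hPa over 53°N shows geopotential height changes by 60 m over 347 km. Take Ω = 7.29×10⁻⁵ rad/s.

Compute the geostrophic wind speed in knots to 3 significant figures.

Coriolis parameter at 53°N:
f = 2Ω sin φ = 2 × 7.29×10⁻⁵ × sin 53° = 1.16×10⁻⁴ s⁻¹
Height gradient: |∂Z/∂n| = 60 m / 347000 m = 1.73×10⁻⁴
On a pressure surface, geostrophic balance gives V_g = (g/f)|∂Z/∂n|:
V_g = 9.81 × 1.73×10⁻⁴ / 1.16×10⁻⁴ = 14.6 m/s
Converting: 14.6 m/s × 1.944 = 28.3 knots

28.3 knots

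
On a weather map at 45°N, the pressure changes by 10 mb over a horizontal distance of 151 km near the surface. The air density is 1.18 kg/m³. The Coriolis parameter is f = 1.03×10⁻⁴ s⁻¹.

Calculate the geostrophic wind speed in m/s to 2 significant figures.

Pressure gradient: |∂P/∂n| = 1000 Pa / 151000 m = 6.62×10⁻³ Pa/m
Geostrophic balance (pressure-gradient force = Coriolis force):
V_g = (1/(fρ)) |∂P/∂n| = 6.62×10⁻³ / (1.03×10⁻⁴ × 1.18) = 54.5 m/s

54 m/s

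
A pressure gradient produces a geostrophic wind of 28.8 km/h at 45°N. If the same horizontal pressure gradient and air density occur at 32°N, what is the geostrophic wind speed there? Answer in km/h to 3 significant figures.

With the same pressure gradient and density, V_g ∝ 1/f ∝ 1/sin φ.
V₂ = V₁ · sin φ₁ / sin φ₂ = 28.8 × sin 45° / sin 32°
V₂ = 28.8 × 0.7071/0.5299 = 38.4 km/h

38.4 km/h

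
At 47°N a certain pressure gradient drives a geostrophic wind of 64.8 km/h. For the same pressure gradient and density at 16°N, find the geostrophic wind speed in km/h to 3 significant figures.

With the same pressure gradient and density, V_g ∝ 1/f ∝ 1/sin φ.
V₂ = V₁ · sin φ₁ / sin φ₂ = 64.8 × sin 47° / sin 16°
V₂ = 64.8 × 0.7314/0.2756 = 172 km/h

172 km/h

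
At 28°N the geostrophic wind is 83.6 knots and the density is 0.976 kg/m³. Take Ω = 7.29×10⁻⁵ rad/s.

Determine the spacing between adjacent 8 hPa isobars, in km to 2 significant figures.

280 km

Coriolis parameter at 28°N:
f = 2Ω sin φ = 2 × 7.29×10⁻⁵ × sin 28° = 6.84×10⁻⁵ s⁻¹
Wind speed in SI: 83.6 knots = 43.0 m/s
Geostrophic balance rearranged: |∂P/∂n| = f ρ V_g
|∂P/∂n| = 6.84×10⁻⁵ × 0.976 × 43.0 = 2.87×10⁻³ Pa/m
Isobar spacing: Δn = ΔP/|∂P/∂n| = 800 Pa / 2.87×10⁻³ Pa/m = 278438 m ≈ 280 km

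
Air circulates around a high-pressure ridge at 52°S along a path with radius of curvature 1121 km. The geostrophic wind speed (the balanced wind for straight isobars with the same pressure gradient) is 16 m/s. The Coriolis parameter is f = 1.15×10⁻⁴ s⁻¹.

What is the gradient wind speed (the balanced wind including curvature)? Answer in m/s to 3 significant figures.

18.7 m/s

Around a high, pressure-gradient force acts outward with centrifugal, so Coriolis balances both:
fV = (1/ρ)|∂P/∂n| + V²/R  →  V² − fR·V + fR·V_g = 0
With fR = 1.15×10⁻⁴ × 1121×10³ m = 129 m/s:
V = [fR − √((fR)² − 4 fR V_g)]/2 = [129 − √(129² − 4×129×16)]/2 = 18.7 m/s
Supergeostrophic (V > V_g = 16 m/s), as expected around a high.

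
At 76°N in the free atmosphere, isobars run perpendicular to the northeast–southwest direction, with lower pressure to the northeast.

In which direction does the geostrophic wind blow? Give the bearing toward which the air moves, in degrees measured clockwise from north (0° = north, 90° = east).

135°

The pressure-gradient force points toward the northeast (bearing 045°).
Geostrophic balance: in the Northern Hemisphere the Coriolis force deflects motion to the right, so the geostrophic wind blows 90° to the right of the pressure-gradient force (low pressure on the left).
Rotating 045° by 90° clockwise gives 135° — the wind blows toward the southeast.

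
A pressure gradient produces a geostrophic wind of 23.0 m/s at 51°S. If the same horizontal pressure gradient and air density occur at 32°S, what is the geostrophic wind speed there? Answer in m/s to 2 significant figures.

34 m/s

With the same pressure gradient and density, V_g ∝ 1/f ∝ 1/sin φ.
V₂ = V₁ · sin φ₁ / sin φ₂ = 23.0 × sin 51° / sin 32°
V₂ = 23.0 × 0.7771/0.5299 = 34 m/s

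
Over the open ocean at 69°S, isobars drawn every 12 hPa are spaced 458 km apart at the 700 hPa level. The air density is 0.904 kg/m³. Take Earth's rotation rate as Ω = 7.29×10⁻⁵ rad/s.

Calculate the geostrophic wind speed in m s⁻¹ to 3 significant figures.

21.3 m s⁻¹

Coriolis parameter at 69°S:
f = 2Ω sin φ = 2 × 7.29×10⁻⁵ × sin 69° = 1.36×10⁻⁴ s⁻¹
Pressure gradient: |∂P/∂n| = 1200 Pa / 458000 m = 2.62×10⁻³ Pa/m
Geostrophic balance (pressure-gradient force = Coriolis force):
V_g = (1/(fρ)) |∂P/∂n| = 2.62×10⁻³ / (1.36×10⁻⁴ × 0.904) = 21.3 m/s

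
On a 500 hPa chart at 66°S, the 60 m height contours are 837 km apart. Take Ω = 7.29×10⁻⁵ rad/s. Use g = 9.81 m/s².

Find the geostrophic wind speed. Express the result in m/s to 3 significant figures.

5.28 m/s

Coriolis parameter at 66°S:
f = 2Ω sin φ = 2 × 7.29×10⁻⁵ × sin 66° = 1.33×10⁻⁴ s⁻¹
Height gradient: |∂Z/∂n| = 60 m / 837000 m = 7.17×10⁻⁵
On a pressure surface, geostrophic balance gives V_g = (g/f)|∂Z/∂n|:
V_g = 9.81 × 7.17×10⁻⁵ / 1.33×10⁻⁴ = 5.28 m/s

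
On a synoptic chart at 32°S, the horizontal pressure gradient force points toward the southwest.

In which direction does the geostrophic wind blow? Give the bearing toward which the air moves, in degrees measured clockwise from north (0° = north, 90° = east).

135°

The pressure-gradient force points toward the southwest (bearing 225°).
Geostrophic balance: in the Southern Hemisphere the Coriolis force deflects motion to the left, so the geostrophic wind blows 90° to the left of the pressure-gradient force (low pressure on the right).
Rotating 225° by 90° counterclockwise gives 135° — the wind blows toward the southeast.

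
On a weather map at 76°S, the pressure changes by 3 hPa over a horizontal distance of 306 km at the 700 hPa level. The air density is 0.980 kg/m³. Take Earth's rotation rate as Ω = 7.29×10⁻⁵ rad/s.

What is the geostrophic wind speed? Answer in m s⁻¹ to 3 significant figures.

Coriolis parameter at 76°S:
f = 2Ω sin φ = 2 × 7.29×10⁻⁵ × sin 76° = 1.41×10⁻⁴ s⁻¹
Pressure gradient: |∂P/∂n| = 300 Pa / 306000 m = 9.80×10⁻⁴ Pa/m
Geostrophic balance (pressure-gradient force = Coriolis force):
V_g = (1/(fρ)) |∂P/∂n| = 9.80×10⁻⁴ / (1.41×10⁻⁴ × 0.980) = 7.07 m/s

7.07 m s⁻¹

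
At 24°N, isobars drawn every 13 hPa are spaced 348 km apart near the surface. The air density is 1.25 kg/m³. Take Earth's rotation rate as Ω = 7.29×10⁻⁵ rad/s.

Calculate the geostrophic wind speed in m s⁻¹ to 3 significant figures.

50.4 m s⁻¹

Coriolis parameter at 24°N:
f = 2Ω sin φ = 2 × 7.29×10⁻⁵ × sin 24° = 5.93×10⁻⁵ s⁻¹
Pressure gradient: |∂P/∂n| = 1300 Pa / 348000 m = 3.74×10⁻³ Pa/m
Geostrophic balance (pressure-gradient force = Coriolis force):
V_g = (1/(fρ)) |∂P/∂n| = 3.74×10⁻³ / (5.93×10⁻⁵ × 1.25) = 50.4 m/s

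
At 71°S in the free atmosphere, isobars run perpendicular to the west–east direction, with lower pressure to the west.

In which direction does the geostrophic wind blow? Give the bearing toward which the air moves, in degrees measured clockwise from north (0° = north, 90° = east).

180°

The pressure-gradient force points toward the west (bearing 270°).
Geostrophic balance: in the Southern Hemisphere the Coriolis force deflects motion to the left, so the geostrophic wind blows 90° to the left of the pressure-gradient force (low pressure on the right).
Rotating 270° by 90° counterclockwise gives 180° — the wind blows toward the south.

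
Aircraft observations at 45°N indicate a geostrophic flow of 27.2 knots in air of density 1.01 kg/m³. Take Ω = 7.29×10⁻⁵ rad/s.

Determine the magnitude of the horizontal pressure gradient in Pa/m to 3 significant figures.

Coriolis parameter at 45°N:
f = 2Ω sin φ = 2 × 7.29×10⁻⁵ × sin 45° = 1.03×10⁻⁴ s⁻¹
Wind speed in SI: 27.2 knots = 14.0 m/s
Geostrophic balance rearranged: |∂P/∂n| = f ρ V_g
|∂P/∂n| = 1.03×10⁻⁴ × 1.01 × 14.0 = 1.46×10⁻³ Pa/m

1.46×10⁻³ Pa/m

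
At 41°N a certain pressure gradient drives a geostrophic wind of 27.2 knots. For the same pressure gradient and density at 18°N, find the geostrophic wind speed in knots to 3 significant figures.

57.7 knots

With the same pressure gradient and density, V_g ∝ 1/f ∝ 1/sin φ.
V₂ = V₁ · sin φ₁ / sin φ₂ = 27.2 × sin 41° / sin 18°
V₂ = 27.2 × 0.6561/0.3090 = 57.7 knots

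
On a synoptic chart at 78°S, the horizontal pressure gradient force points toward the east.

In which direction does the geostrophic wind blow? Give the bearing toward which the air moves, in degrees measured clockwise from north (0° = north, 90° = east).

000°

The pressure-gradient force points toward the east (bearing 090°).
Geostrophic balance: in the Southern Hemisphere the Coriolis force deflects motion to the left, so the geostrophic wind blows 90° to the left of the pressure-gradient force (low pressure on the right).
Rotating 090° by 90° counterclockwise gives 000° — the wind blows toward the north.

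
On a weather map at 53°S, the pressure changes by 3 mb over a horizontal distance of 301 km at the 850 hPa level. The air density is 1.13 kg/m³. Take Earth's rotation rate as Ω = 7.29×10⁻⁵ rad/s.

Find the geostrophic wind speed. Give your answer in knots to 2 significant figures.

15 knots

Coriolis parameter at 53°S:
f = 2Ω sin φ = 2 × 7.29×10⁻⁵ × sin 53° = 1.16×10⁻⁴ s⁻¹
Pressure gradient: |∂P/∂n| = 300 Pa / 301000 m = 9.97×10⁻⁴ Pa/m
Geostrophic balance (pressure-gradient force = Coriolis force):
V_g = (1/(fρ)) |∂P/∂n| = 9.97×10⁻⁴ / (1.16×10⁻⁴ × 1.13) = 7.57 m/s
Converting: 7.57 m/s × 1.944 = 15 knots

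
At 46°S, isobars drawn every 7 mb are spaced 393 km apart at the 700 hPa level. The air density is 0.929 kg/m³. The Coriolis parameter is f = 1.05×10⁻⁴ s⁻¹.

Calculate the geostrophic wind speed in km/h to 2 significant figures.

Pressure gradient: |∂P/∂n| = 700 Pa / 393000 m = 1.78×10⁻³ Pa/m
Geostrophic balance (pressure-gradient force = Coriolis force):
V_g = (1/(fρ)) |∂P/∂n| = 1.78×10⁻³ / (1.05×10⁻⁴ × 0.929) = 18.3 m/s
Converting: 18.3 m/s × 3.6 = 66 km/h

66 km/h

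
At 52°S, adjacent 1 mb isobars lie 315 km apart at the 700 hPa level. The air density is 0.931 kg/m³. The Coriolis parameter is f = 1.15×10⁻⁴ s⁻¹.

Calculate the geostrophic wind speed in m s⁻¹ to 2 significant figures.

Pressure gradient: |∂P/∂n| = 100 Pa / 315000 m = 3.17×10⁻⁴ Pa/m
Geostrophic balance (pressure-gradient force = Coriolis force):
V_g = (1/(fρ)) |∂P/∂n| = 3.17×10⁻⁴ / (1.15×10⁻⁴ × 0.931) = 2.97 m/s

3.0 m s⁻¹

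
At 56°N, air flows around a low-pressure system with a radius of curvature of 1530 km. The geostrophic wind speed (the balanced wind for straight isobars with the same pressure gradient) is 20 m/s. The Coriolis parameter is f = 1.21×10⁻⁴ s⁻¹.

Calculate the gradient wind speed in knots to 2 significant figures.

35 knots

Around a low, centrifugal force acts outward with Coriolis, so pressure-gradient force balances both:
(1/ρ)|∂P/∂n| = fV + V²/R  →  V² + fR·V − fR·V_g = 0
With fR = 1.21×10⁻⁴ × 1530×10³ m = 185 m/s:
V = [−fR + √((fR)² + 4 fR V_g)]/2 = [−185 + √(185² + 4×185×20)]/2 = 18.2 m/s
Subgeostrophic (V < V_g = 20 m/s), as expected around a low.
Converting: 18.2 m/s × 1.944 = 35 knots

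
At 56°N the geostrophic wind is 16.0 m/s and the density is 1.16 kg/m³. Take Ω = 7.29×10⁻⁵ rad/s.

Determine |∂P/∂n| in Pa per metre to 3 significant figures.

2.24×10⁻³ Pa/m

Coriolis parameter at 56°N:
f = 2Ω sin φ = 2 × 7.29×10⁻⁵ × sin 56° = 1.21×10⁻⁴ s⁻¹
Geostrophic balance rearranged: |∂P/∂n| = f ρ V_g
|∂P/∂n| = 1.21×10⁻⁴ × 1.16 × 16.0 = 2.24×10⁻³ Pa/m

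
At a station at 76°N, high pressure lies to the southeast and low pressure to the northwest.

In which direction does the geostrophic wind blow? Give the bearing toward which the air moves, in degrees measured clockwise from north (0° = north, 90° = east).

045°

The pressure-gradient force points toward the northwest (bearing 315°).
Geostrophic balance: in the Northern Hemisphere the Coriolis force deflects motion to the right, so the geostrophic wind blows 90° to the right of the pressure-gradient force (low pressure on the left).
Rotating 315° by 90° clockwise gives 045° — the wind blows toward the northeast.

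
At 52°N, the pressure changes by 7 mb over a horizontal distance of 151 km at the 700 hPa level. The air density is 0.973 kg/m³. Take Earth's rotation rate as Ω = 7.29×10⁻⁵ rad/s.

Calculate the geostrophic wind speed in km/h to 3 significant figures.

Coriolis parameter at 52°N:
f = 2Ω sin φ = 2 × 7.29×10⁻⁵ × sin 52° = 1.15×10⁻⁴ s⁻¹
Pressure gradient: |∂P/∂n| = 700 Pa / 151000 m = 4.64×10⁻³ Pa/m
Geostrophic balance (pressure-gradient force = Coriolis force):
V_g = (1/(fρ)) |∂P/∂n| = 4.64×10⁻³ / (1.15×10⁻⁴ × 0.973) = 41.5 m/s
Converting: 41.5 m/s × 3.6 = 149 km/h

149 km/h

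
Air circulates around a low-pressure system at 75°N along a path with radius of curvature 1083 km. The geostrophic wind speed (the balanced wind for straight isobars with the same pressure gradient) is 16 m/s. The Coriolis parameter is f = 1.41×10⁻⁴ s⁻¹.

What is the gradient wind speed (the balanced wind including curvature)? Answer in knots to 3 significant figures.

28.4 knots

Around a low, centrifugal force acts outward with Coriolis, so pressure-gradient force balances both:
(1/ρ)|∂P/∂n| = fV + V²/R  →  V² + fR·V − fR·V_g = 0
With fR = 1.41×10⁻⁴ × 1083×10³ m = 153 m/s:
V = [−fR + √((fR)² + 4 fR V_g)]/2 = [−153 + √(153² + 4×153×16)]/2 = 14.6 m/s
Subgeostrophic (V < V_g = 16 m/s), as expected around a low.
Converting: 14.6 m/s × 1.944 = 28.4 knots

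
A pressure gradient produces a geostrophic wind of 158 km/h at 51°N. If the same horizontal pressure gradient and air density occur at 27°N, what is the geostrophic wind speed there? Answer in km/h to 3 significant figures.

270 km/h

With the same pressure gradient and density, V_g ∝ 1/f ∝ 1/sin φ.
V₂ = V₁ · sin φ₁ / sin φ₂ = 158 × sin 51° / sin 27°
V₂ = 158 × 0.7771/0.4540 = 270 km/h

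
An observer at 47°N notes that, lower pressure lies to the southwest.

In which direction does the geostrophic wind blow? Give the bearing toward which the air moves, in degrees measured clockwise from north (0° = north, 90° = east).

The pressure-gradient force points toward the southwest (bearing 225°).
Geostrophic balance: in the Northern Hemisphere the Coriolis force deflects motion to the right, so the geostrophic wind blows 90° to the right of the pressure-gradient force (low pressure on the left).
Rotating 225° by 90° clockwise gives 315° — the wind blows toward the northwest.

315°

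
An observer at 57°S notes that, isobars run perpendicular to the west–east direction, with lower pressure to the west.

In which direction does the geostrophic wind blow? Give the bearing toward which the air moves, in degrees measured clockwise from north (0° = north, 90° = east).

The pressure-gradient force points toward the west (bearing 270°).
Geostrophic balance: in the Southern Hemisphere the Coriolis force deflects motion to the left, so the geostrophic wind blows 90° to the left of the pressure-gradient force (low pressure on the right).
Rotating 270° by 90° counterclockwise gives 180° — the wind blows toward the south.

180°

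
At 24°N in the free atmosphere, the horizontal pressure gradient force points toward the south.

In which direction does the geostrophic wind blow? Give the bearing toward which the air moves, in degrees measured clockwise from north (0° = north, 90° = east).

270°

The pressure-gradient force points toward the south (bearing 180°).
Geostrophic balance: in the Northern Hemisphere the Coriolis force deflects motion to the right, so the geostrophic wind blows 90° to the right of the pressure-gradient force (low pressure on the left).
Rotating 180° by 90° clockwise gives 270° — the wind blows toward the west.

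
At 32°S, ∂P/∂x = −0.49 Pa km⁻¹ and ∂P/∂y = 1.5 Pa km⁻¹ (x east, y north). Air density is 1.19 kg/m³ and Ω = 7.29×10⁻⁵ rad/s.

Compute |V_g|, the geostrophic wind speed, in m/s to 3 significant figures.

17.2 m/s

Coriolis parameter at 32°S:
f = 2Ω sin φ = 2 × 7.29×10⁻⁵ × sin 32° = 7.73×10⁻⁵ s⁻¹
In the Southern Hemisphere f is negative: f = −7.73×10⁻⁵ s⁻¹.
Component geostrophic relations (x east, y north):
u_g = −(1/(fρ)) ∂P/∂y,  v_g = (1/(fρ)) ∂P/∂x
u_g = −(1.5×10⁻³)/(−7.73×10⁻⁵ × 1.19) = 16.3 m/s;  v_g = (−0.49×10⁻³)/(−7.73×10⁻⁵ × 1.19) = 5.33 m/s
|V_g| = √(u_g² + v_g²) = 17.2 m/s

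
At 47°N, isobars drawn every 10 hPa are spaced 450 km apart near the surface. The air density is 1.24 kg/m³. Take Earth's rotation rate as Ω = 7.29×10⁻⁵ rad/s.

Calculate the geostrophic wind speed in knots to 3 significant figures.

32.7 knots

Coriolis parameter at 47°N:
f = 2Ω sin φ = 2 × 7.29×10⁻⁵ × sin 47° = 1.07×10⁻⁴ s⁻¹
Pressure gradient: |∂P/∂n| = 1000 Pa / 450000 m = 2.22×10⁻³ Pa/m
Geostrophic balance (pressure-gradient force = Coriolis force):
V_g = (1/(fρ)) |∂P/∂n| = 2.22×10⁻³ / (1.07×10⁻⁴ × 1.24) = 16.8 m/s
Converting: 16.8 m/s × 1.944 = 32.7 knots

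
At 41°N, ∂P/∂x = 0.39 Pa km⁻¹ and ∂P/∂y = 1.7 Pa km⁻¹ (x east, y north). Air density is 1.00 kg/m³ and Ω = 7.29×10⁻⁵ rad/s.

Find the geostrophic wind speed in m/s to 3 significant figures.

Coriolis parameter at 41°N:
f = 2Ω sin φ = 2 × 7.29×10⁻⁵ × sin 41° = 9.57×10⁻⁵ s⁻¹
Component geostrophic relations (x east, y north):
u_g = −(1/(fρ)) ∂P/∂y,  v_g = (1/(fρ)) ∂P/∂x
u_g = −(1.7×10⁻³)/(9.57×10⁻⁵ × 1.00) = −17.8 m/s;  v_g = (0.39×10⁻³)/(9.57×10⁻⁵ × 1.00) = 4.08 m/s
|V_g| = √(u_g² + v_g²) = 18.2 m/s

18.2 m/s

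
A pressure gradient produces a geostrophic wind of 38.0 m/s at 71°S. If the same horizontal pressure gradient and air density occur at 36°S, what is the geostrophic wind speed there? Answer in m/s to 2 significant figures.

With the same pressure gradient and density, V_g ∝ 1/f ∝ 1/sin φ.
V₂ = V₁ · sin φ₁ / sin φ₂ = 38.0 × sin 71° / sin 36°
V₂ = 38.0 × 0.9455/0.5878 = 61 m/s

61 m/s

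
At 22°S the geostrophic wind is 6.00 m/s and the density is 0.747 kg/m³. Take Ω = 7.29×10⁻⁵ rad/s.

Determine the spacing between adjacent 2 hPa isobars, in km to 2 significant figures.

820 km

Coriolis parameter at 22°S:
f = 2Ω sin φ = 2 × 7.29×10⁻⁵ × sin 22° = 5.46×10⁻⁵ s⁻¹
Geostrophic balance rearranged: |∂P/∂n| = f ρ V_g
|∂P/∂n| = 5.46×10⁻⁵ × 0.747 × 6.00 = 2.45×10⁻⁴ Pa/m
Isobar spacing: Δn = ΔP/|∂P/∂n| = 200 Pa / 2.45×10⁻⁴ Pa/m = 817006 m ≈ 820 km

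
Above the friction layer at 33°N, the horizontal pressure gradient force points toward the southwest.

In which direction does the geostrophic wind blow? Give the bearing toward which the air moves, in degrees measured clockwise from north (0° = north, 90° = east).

The pressure-gradient force points toward the southwest (bearing 225°).
Geostrophic balance: in the Northern Hemisphere the Coriolis force deflects motion to the right, so the geostrophic wind blows 90° to the right of the pressure-gradient force (low pressure on the left).
Rotating 225° by 90° clockwise gives 315° — the wind blows toward the northwest.

315°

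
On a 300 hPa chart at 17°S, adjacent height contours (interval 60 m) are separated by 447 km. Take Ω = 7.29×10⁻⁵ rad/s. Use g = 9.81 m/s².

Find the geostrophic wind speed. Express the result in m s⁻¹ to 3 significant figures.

30.9 m s⁻¹

Coriolis parameter at 17°S:
f = 2Ω sin φ = 2 × 7.29×10⁻⁵ × sin 17° = 4.26×10⁻⁵ s⁻¹
Height gradient: |∂Z/∂n| = 60 m / 447000 m = 1.34×10⁻⁴
On a pressure surface, geostrophic balance gives V_g = (g/f)|∂Z/∂n|:
V_g = 9.81 × 1.34×10⁻⁴ / 4.26×10⁻⁵ = 30.9 m/s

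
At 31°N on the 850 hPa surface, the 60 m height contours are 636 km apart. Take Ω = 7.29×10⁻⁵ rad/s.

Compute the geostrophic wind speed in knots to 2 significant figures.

Coriolis parameter at 31°N:
f = 2Ω sin φ = 2 × 7.29×10⁻⁵ × sin 31° = 7.51×10⁻⁵ s⁻¹
Height gradient: |∂Z/∂n| = 60 m / 636000 m = 9.43×10⁻⁵
On a pressure surface, geostrophic balance gives V_g = (g/f)|∂Z/∂n|:
V_g = 9.81 × 9.43×10⁻⁵ / 7.51×10⁻⁵ = 12.3 m/s
Converting: 12.3 m/s × 1.944 = 24 knots

24 knots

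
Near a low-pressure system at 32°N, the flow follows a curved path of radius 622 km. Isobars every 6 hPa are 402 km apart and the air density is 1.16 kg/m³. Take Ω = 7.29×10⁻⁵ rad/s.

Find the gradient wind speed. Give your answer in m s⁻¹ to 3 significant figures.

Coriolis parameter at 32°N:
f = 2Ω sin φ = 2 × 7.29×10⁻⁵ × sin 32° = 7.73×10⁻⁵ s⁻¹
Pressure gradient: |∂P/∂n| = 600 Pa / 402000 m = 1.49×10⁻³ Pa/m
Geostrophic speed: V_g = |∂P/∂n|/(fρ) = 1.49×10⁻³/(7.73×10⁻⁵ × 1.16) = 16.7 m/s
Around a low, centrifugal force acts outward with Coriolis, so pressure-gradient force balances both:
(1/ρ)|∂P/∂n| = fV + V²/R  →  V² + fR·V − fR·V_g = 0
With fR = 7.73×10⁻⁵ × 622×10³ m = 48.1 m/s:
V = [−fR + √((fR)² + 4 fR V_g)]/2 = [−48.1 + √(48.1² + 4×48.1×16.7)]/2 = 13.1 m/s
Subgeostrophic (V < V_g = 16.7 m/s), as expected around a low.

13.1 m s⁻¹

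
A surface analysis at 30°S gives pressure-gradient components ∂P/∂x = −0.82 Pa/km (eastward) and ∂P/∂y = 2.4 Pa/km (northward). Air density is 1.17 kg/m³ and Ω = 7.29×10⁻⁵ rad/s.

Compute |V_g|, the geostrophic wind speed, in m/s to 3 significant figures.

Coriolis parameter at 30°S:
f = 2Ω sin φ = 2 × 7.29×10⁻⁵ × sin 30° = 7.29×10⁻⁵ s⁻¹
In the Southern Hemisphere f is negative: f = −7.29×10⁻⁵ s⁻¹.
Component geostrophic relations (x east, y north):
u_g = −(1/(fρ)) ∂P/∂y,  v_g = (1/(fρ)) ∂P/∂x
u_g = −(2.4×10⁻³)/(−7.29×10⁻⁵ × 1.17) = 28.1 m/s;  v_g = (−0.82×10⁻³)/(−7.29×10⁻⁵ × 1.17) = 9.61 m/s
|V_g| = √(u_g² + v_g²) = 29.7 m/s

29.7 m/s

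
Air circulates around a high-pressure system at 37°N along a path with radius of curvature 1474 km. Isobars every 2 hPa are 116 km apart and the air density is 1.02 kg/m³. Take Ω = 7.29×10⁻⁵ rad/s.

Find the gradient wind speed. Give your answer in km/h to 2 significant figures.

Coriolis parameter at 37°N:
f = 2Ω sin φ = 2 × 7.29×10⁻⁵ × sin 37° = 8.77×10⁻⁵ s⁻¹
Pressure gradient: |∂P/∂n| = 200 Pa / 116000 m = 1.72×10⁻³ Pa/m
Geostrophic speed: V_g = |∂P/∂n|/(fρ) = 1.72×10⁻³/(8.77×10⁻⁵ × 1.02) = 19.3 m/s
Around a high, pressure-gradient force acts outward with centrifugal, so Coriolis balances both:
fV = (1/ρ)|∂P/∂n| + V²/R  →  V² − fR·V + fR·V_g = 0
With fR = 8.77×10⁻⁵ × 1474×10³ m = 129 m/s:
V = [fR − √((fR)² − 4 fR V_g)]/2 = [129 − √(129² − 4×129×19.3)]/2 = 23.6 m/s
Supergeostrophic (V > V_g = 19.3 m/s), as expected around a high.
Converting: 23.6 m/s × 3.6 = 85 km/h

85 km/h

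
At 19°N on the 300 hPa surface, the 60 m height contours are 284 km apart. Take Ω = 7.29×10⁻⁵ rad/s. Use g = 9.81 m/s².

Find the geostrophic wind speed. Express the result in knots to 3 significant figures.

84.9 knots

Coriolis parameter at 19°N:
f = 2Ω sin φ = 2 × 7.29×10⁻⁵ × sin 19° = 4.75×10⁻⁵ s⁻¹
Height gradient: |∂Z/∂n| = 60 m / 284000 m = 2.11×10⁻⁴
On a pressure surface, geostrophic balance gives V_g = (g/f)|∂Z/∂n|:
V_g = 9.81 × 2.11×10⁻⁴ / 4.75×10⁻⁵ = 43.7 m/s
Converting: 43.7 m/s × 1.944 = 84.9 knots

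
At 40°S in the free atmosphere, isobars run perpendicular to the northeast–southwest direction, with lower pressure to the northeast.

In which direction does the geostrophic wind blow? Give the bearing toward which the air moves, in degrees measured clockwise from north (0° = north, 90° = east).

315°

The pressure-gradient force points toward the northeast (bearing 045°).
Geostrophic balance: in the Southern Hemisphere the Coriolis force deflects motion to the left, so the geostrophic wind blows 90° to the left of the pressure-gradient force (low pressure on the right).
Rotating 045° by 90° counterclockwise gives 315° — the wind blows toward the northwest.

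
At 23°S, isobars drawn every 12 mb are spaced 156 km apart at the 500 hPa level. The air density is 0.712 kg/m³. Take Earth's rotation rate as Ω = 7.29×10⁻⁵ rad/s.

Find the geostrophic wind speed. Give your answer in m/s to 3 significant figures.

Coriolis parameter at 23°S:
f = 2Ω sin φ = 2 × 7.29×10⁻⁵ × sin 23° = 5.70×10⁻⁵ s⁻¹
Pressure gradient: |∂P/∂n| = 1200 Pa / 156000 m = 7.69×10⁻³ Pa/m
Geostrophic balance (pressure-gradient force = Coriolis force):
V_g = (1/(fρ)) |∂P/∂n| = 7.69×10⁻³ / (5.70×10⁻⁵ × 0.712) = 190 m/s

190 m/s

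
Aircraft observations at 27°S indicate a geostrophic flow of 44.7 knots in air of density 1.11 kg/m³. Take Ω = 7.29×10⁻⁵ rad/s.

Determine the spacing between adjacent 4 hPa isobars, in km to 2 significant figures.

Coriolis parameter at 27°S:
f = 2Ω sin φ = 2 × 7.29×10⁻⁵ × sin 27° = 6.62×10⁻⁵ s⁻¹
Wind speed in SI: 44.7 knots = 23.0 m/s
Geostrophic balance rearranged: |∂P/∂n| = f ρ V_g
|∂P/∂n| = 6.62×10⁻⁵ × 1.11 × 23.0 = 1.69×10⁻³ Pa/m
Isobar spacing: Δn = ΔP/|∂P/∂n| = 400 Pa / 1.69×10⁻³ Pa/m = 236748 m ≈ 240 km

240 km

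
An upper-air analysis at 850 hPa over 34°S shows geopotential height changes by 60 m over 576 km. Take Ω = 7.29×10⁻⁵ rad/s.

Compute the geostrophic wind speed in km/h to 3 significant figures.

Coriolis parameter at 34°S:
f = 2Ω sin φ = 2 × 7.29×10⁻⁵ × sin 34° = 8.15×10⁻⁵ s⁻¹
Height gradient: |∂Z/∂n| = 60 m / 576000 m = 1.04×10⁻⁴
On a pressure surface, geostrophic balance gives V_g = (g/f)|∂Z/∂n|:
V_g = 9.81 × 1.04×10⁻⁴ / 8.15×10⁻⁵ = 12.5 m/s
Converting: 12.5 m/s × 3.6 = 45.1 km/h

45.1 km/h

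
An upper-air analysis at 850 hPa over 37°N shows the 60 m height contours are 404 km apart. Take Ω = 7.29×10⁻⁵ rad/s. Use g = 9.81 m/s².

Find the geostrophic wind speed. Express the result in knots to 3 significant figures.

32.3 knots

Coriolis parameter at 37°N:
f = 2Ω sin φ = 2 × 7.29×10⁻⁵ × sin 37° = 8.77×10⁻⁵ s⁻¹
Height gradient: |∂Z/∂n| = 60 m / 404000 m = 1.49×10⁻⁴
On a pressure surface, geostrophic balance gives V_g = (g/f)|∂Z/∂n|:
V_g = 9.81 × 1.49×10⁻⁴ / 8.77×10⁻⁵ = 16.6 m/s
Converting: 16.6 m/s × 1.944 = 32.3 knots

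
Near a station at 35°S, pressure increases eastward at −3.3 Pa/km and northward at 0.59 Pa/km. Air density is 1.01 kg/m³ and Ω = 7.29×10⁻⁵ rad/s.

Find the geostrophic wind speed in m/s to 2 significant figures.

Coriolis parameter at 35°S:
f = 2Ω sin φ = 2 × 7.29×10⁻⁵ × sin 35° = 8.36×10⁻⁵ s⁻¹
In the Southern Hemisphere f is negative: f = −8.36×10⁻⁵ s⁻¹.
Component geostrophic relations (x east, y north):
u_g = −(1/(fρ)) ∂P/∂y,  v_g = (1/(fρ)) ∂P/∂x
u_g = −(0.59×10⁻³)/(−8.36×10⁻⁵ × 1.01) = 6.99 m/s;  v_g = (−3.3×10⁻³)/(−8.36×10⁻⁵ × 1.01) = 39.1 m/s
|V_g| = √(u_g² + v_g²) = 39.7 m/s

40 m/s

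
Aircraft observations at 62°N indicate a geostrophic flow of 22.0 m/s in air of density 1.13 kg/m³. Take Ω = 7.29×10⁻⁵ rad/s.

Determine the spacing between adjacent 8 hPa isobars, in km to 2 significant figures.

250 km

Coriolis parameter at 62°N:
f = 2Ω sin φ = 2 × 7.29×10⁻⁵ × sin 62° = 1.29×10⁻⁴ s⁻¹
Geostrophic balance rearranged: |∂P/∂n| = f ρ V_g
|∂P/∂n| = 1.29×10⁻⁴ × 1.13 × 22.0 = 3.20×10⁻³ Pa/m
Isobar spacing: Δn = ΔP/|∂P/∂n| = 800 Pa / 3.20×10⁻³ Pa/m = 249975 m ≈ 250 km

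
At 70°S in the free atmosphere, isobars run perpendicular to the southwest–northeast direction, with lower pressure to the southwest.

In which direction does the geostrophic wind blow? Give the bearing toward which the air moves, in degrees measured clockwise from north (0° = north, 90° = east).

The pressure-gradient force points toward the southwest (bearing 225°).
Geostrophic balance: in the Southern Hemisphere the Coriolis force deflects motion to the left, so the geostrophic wind blows 90° to the left of the pressure-gradient force (low pressure on the right).
Rotating 225° by 90° counterclockwise gives 135° — the wind blows toward the southeast.

135°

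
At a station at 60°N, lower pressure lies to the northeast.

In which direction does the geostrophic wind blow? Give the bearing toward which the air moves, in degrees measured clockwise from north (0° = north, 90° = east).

135°

The pressure-gradient force points toward the northeast (bearing 045°).
Geostrophic balance: in the Northern Hemisphere the Coriolis force deflects motion to the right, so the geostrophic wind blows 90° to the right of the pressure-gradient force (low pressure on the left).
Rotating 045° by 90° clockwise gives 135° — the wind blows toward the southeast.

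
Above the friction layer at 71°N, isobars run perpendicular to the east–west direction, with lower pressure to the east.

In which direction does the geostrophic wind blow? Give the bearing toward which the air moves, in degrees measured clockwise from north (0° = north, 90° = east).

The pressure-gradient force points toward the east (bearing 090°).
Geostrophic balance: in the Northern Hemisphere the Coriolis force deflects motion to the right, so the geostrophic wind blows 90° to the right of the pressure-gradient force (low pressure on the left).
Rotating 090° by 90° clockwise gives 180° — the wind blows toward the south.

180°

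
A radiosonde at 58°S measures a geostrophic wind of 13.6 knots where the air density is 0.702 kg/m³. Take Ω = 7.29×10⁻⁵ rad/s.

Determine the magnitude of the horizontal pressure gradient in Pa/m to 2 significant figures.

6.1×10⁻⁴ Pa/m

Coriolis parameter at 58°S:
f = 2Ω sin φ = 2 × 7.29×10⁻⁵ × sin 58° = 1.24×10⁻⁴ s⁻¹
Wind speed in SI: 13.6 knots = 7.00 m/s
Geostrophic balance rearranged: |∂P/∂n| = f ρ V_g
|∂P/∂n| = 1.24×10⁻⁴ × 0.702 × 7.00 = 6.07×10⁻⁴ Pa/m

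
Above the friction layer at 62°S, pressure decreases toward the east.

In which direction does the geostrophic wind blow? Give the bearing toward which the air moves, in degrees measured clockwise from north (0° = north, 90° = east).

000°

The pressure-gradient force points toward the east (bearing 090°).
Geostrophic balance: in the Southern Hemisphere the Coriolis force deflects motion to the left, so the geostrophic wind blows 90° to the left of the pressure-gradient force (low pressure on the right).
Rotating 090° by 90° counterclockwise gives 000° — the wind blows toward the north.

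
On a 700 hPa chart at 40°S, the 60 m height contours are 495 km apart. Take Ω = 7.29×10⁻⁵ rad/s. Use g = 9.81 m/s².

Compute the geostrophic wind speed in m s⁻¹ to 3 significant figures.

12.7 m s⁻¹

Coriolis parameter at 40°S:
f = 2Ω sin φ = 2 × 7.29×10⁻⁵ × sin 40° = 9.37×10⁻⁵ s⁻¹
Height gradient: |∂Z/∂n| = 60 m / 495000 m = 1.21×10⁻⁴
On a pressure surface, geostrophic balance gives V_g = (g/f)|∂Z/∂n|:
V_g = 9.81 × 1.21×10⁻⁴ / 9.37×10⁻⁵ = 12.7 m/s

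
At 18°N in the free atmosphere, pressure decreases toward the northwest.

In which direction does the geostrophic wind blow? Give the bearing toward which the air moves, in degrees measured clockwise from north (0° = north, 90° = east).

The pressure-gradient force points toward the northwest (bearing 315°).
Geostrophic balance: in the Northern Hemisphere the Coriolis force deflects motion to the right, so the geostrophic wind blows 90° to the right of the pressure-gradient force (low pressure on the left).
Rotating 315° by 90° clockwise gives 045° — the wind blows toward the northeast.

045°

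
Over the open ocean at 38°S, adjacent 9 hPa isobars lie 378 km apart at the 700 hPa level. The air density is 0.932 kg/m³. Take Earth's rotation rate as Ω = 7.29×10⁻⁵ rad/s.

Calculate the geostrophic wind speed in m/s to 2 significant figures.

28 m/s

Coriolis parameter at 38°S:
f = 2Ω sin φ = 2 × 7.29×10⁻⁵ × sin 38° = 8.98×10⁻⁵ s⁻¹
Pressure gradient: |∂P/∂n| = 900 Pa / 378000 m = 2.38×10⁻³ Pa/m
Geostrophic balance (pressure-gradient force = Coriolis force):
V_g = (1/(fρ)) |∂P/∂n| = 2.38×10⁻³ / (8.98×10⁻⁵ × 0.932) = 28.5 m/s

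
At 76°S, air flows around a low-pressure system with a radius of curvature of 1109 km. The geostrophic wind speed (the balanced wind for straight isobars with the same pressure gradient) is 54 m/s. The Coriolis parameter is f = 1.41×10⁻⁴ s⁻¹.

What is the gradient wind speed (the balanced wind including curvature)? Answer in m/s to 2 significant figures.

42 m/s

Around a low, centrifugal force acts outward with Coriolis, so pressure-gradient force balances both:
(1/ρ)|∂P/∂n| = fV + V²/R  →  V² + fR·V − fR·V_g = 0
With fR = 1.41×10⁻⁴ × 1109×10³ m = 156 m/s:
V = [−fR + √((fR)² + 4 fR V_g)]/2 = [−156 + √(156² + 4×156×54)]/2 = 42.5 m/s
Subgeostrophic (V < V_g = 54 m/s), as expected around a low.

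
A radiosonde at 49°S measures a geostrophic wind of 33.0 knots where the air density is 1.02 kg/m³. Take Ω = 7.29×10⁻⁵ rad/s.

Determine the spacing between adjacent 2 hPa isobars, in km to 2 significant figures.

Coriolis parameter at 49°S:
f = 2Ω sin φ = 2 × 7.29×10⁻⁵ × sin 49° = 1.10×10⁻⁴ s⁻¹
Wind speed in SI: 33.0 knots = 17.0 m/s
Geostrophic balance rearranged: |∂P/∂n| = f ρ V_g
|∂P/∂n| = 1.10×10⁻⁴ × 1.02 × 17.0 = 1.91×10⁻³ Pa/m
Isobar spacing: Δn = ΔP/|∂P/∂n| = 200 Pa / 1.91×10⁻³ Pa/m = 104964 m ≈ 100 km

100 km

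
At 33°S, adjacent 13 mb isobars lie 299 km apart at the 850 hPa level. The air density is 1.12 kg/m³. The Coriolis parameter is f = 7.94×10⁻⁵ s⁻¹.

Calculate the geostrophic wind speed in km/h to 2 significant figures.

Pressure gradient: |∂P/∂n| = 1300 Pa / 299000 m = 4.35×10⁻³ Pa/m
Geostrophic balance (pressure-gradient force = Coriolis force):
V_g = (1/(fρ)) |∂P/∂n| = 4.35×10⁻³ / (7.94×10⁻⁵ × 1.12) = 48.9 m/s
Converting: 48.9 m/s × 3.6 = 180 km/h

180 km/h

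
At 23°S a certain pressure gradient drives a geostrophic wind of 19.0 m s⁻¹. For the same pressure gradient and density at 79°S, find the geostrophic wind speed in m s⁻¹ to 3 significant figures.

With the same pressure gradient and density, V_g ∝ 1/f ∝ 1/sin φ.
V₂ = V₁ · sin φ₁ / sin φ₂ = 19.0 × sin 23° / sin 79°
V₂ = 19.0 × 0.3907/0.9816 = 7.56 m s⁻¹

7.56 m s⁻¹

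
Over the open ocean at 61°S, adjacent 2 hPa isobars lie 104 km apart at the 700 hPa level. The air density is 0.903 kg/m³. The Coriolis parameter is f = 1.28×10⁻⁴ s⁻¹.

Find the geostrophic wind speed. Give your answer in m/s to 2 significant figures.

Pressure gradient: |∂P/∂n| = 200 Pa / 104000 m = 1.92×10⁻³ Pa/m
Geostrophic balance (pressure-gradient force = Coriolis force):
V_g = (1/(fρ)) |∂P/∂n| = 1.92×10⁻³ / (1.28×10⁻⁴ × 0.903) = 16.6 m/s

17 m/s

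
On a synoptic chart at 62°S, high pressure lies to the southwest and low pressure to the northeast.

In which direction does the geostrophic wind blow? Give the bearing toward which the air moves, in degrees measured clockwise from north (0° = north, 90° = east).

315°

The pressure-gradient force points toward the northeast (bearing 045°).
Geostrophic balance: in the Southern Hemisphere the Coriolis force deflects motion to the left, so the geostrophic wind blows 90° to the left of the pressure-gradient force (low pressure on the right).
Rotating 045° by 90° counterclockwise gives 315° — the wind blows toward the northwest.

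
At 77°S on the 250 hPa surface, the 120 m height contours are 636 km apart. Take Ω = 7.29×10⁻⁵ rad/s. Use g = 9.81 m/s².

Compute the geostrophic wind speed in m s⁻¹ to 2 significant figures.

13 m s⁻¹

Coriolis parameter at 77°S:
f = 2Ω sin φ = 2 × 7.29×10⁻⁵ × sin 77° = 1.42×10⁻⁴ s⁻¹
Height gradient: |∂Z/∂n| = 120 m / 636000 m = 1.89×10⁻⁴
On a pressure surface, geostrophic balance gives V_g = (g/f)|∂Z/∂n|:
V_g = 9.81 × 1.89×10⁻⁴ / 1.42×10⁻⁴ = 13.0 m/s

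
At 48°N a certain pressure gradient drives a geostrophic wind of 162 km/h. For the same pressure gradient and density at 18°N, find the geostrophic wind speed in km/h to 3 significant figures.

With the same pressure gradient and density, V_g ∝ 1/f ∝ 1/sin φ.
V₂ = V₁ · sin φ₁ / sin φ₂ = 162 × sin 48° / sin 18°
V₂ = 162 × 0.7431/0.3090 = 390 km/h

390 km/h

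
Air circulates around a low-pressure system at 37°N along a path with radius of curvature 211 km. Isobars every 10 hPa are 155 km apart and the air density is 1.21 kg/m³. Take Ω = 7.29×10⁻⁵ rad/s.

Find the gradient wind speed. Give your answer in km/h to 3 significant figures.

91.9 km/h

Coriolis parameter at 37°N:
f = 2Ω sin φ = 2 × 7.29×10⁻⁵ × sin 37° = 8.77×10⁻⁵ s⁻¹
Pressure gradient: |∂P/∂n| = 1000 Pa / 155000 m = 6.45×10⁻³ Pa/m
Geostrophic speed: V_g = |∂P/∂n|/(fρ) = 6.45×10⁻³/(8.77×10⁻⁵ × 1.21) = 60.8 m/s
Around a low, centrifugal force acts outward with Coriolis, so pressure-gradient force balances both:
(1/ρ)|∂P/∂n| = fV + V²/R  →  V² + fR·V − fR·V_g = 0
With fR = 8.77×10⁻⁵ × 211×10³ m = 18.5 m/s:
V = [−fR + √((fR)² + 4 fR V_g)]/2 = [−18.5 + √(18.5² + 4×18.5×60.8)]/2 = 25.5 m/s
Subgeostrophic (V < V_g = 60.8 m/s), as expected around a low.
Converting: 25.5 m/s × 3.6 = 91.9 km/h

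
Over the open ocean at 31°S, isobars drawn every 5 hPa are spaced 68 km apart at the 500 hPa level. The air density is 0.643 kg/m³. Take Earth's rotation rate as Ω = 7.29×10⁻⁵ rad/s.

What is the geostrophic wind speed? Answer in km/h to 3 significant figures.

Coriolis parameter at 31°S:
f = 2Ω sin φ = 2 × 7.29×10⁻⁵ × sin 31° = 7.51×10⁻⁵ s⁻¹
Pressure gradient: |∂P/∂n| = 500 Pa / 68000 m = 7.35×10⁻³ Pa/m
Geostrophic balance (pressure-gradient force = Coriolis force):
V_g = (1/(fρ)) |∂P/∂n| = 7.35×10⁻³ / (7.51×10⁻⁵ × 0.643) = 152 m/s
Converting: 152 m/s × 3.6 = 548 km/h

548 km/h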